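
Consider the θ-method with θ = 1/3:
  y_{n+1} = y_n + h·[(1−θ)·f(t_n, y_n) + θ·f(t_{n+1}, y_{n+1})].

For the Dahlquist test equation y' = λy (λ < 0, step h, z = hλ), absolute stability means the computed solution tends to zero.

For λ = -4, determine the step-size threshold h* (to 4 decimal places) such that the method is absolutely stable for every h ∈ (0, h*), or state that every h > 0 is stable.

(-6.0000,0); λ=-4 ⇒ h* = (6)/4 = 1.5000.

On y'=λy, z=hλ:
  y_{n+1} = y_n + z·[2/3·y_n + 1/3·y_{n+1}] ⇒ (1 − 1/3z)y_{n+1} = (1 + 2/3z)y_n
  R(z) = (1 + 2/3z)/(1 − 1/3z).

Boundary: |R(x)|=1, x<0.
x=-0.77: |R|=0.3873
R=−1: 1+2/3x = −1+1/3x ⇒ -1/3x=2 ⇒ x=2/(-1/3)=-6.0000
Confirm numerically:
  x=-5.086: |R|=0.88697 <1
  x=-4.560: |R|=0.80952 <1
  x=-3.329: |R|=0.57797 <1
  x=-6.531: |R|=1.05571 >1
  x=-6.506: |R|=1.05323 >1
  x=-6.437: |R|=1.04631 >1
Interval (-6.0000, 0).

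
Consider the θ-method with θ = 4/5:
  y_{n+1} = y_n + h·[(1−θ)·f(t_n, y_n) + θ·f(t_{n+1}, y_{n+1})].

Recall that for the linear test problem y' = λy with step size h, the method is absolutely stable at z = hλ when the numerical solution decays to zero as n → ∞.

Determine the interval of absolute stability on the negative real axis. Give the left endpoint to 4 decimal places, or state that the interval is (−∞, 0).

unbounded; (−∞, 0).

Set f=λy, z=hλ:
  y_{n+1} = y_n + z·[1/5·y_n + 4/5·y_{n+1}] ⇒ (1 − 4/5z)y_{n+1} = (1 + 1/5z)y_n
  Hence R(z) = (1 + 1/5z)/(1 − 4/5z).

Boundary: |R(x)|=1, x<0.
x=-1.72: |R|=0.2761
x=-2: |R|=0.2308
x=-10: |R|=0.1111
x=-100: |R|=0.2346
θ=4/5≥1/2 ⇒ |1+1/5x|<|1−4/5x| ∀x<0 ⇒ interval (−∞,0).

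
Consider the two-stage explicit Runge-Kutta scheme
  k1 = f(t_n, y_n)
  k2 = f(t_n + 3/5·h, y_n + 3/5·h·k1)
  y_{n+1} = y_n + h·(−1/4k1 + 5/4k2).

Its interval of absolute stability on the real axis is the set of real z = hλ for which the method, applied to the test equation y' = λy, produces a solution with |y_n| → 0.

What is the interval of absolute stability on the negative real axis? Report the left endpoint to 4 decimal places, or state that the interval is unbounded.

Set f=λy, z=hλ:
  k1=λy_n ⇒ h·k1=z·y_n;  k2=λ(1+3/5z)y_n ⇒ h·k2=z(1+3/5z)y_n
  y_{n+1}/y_n = 1 − 1/4z + 5/4z(1+3/5z) = 1 + z + 3/4z²
  so R(z) = 1 + z + 3/4z².

Boundary: |R(x)|=1, x<0.
x=-0.8: |R|=0.6800
R=1: x+3/4x²=0 ⇒ x=−4/3=-1.3333; min R=1−1/(4·3/4)=0.6667>−1
Confirm numerically:
  x=-0.978: |R|=0.73936 <1
  x=-0.848: |R|=0.69133 <1
  x=-0.763: |R|=0.67363 <1
  x=-0.542: |R|=0.67832 <1
  x=-1.614: |R|=1.33975 >1
  x=-1.553: |R|=1.25586 >1
  x=-1.540: |R|=1.23870 >1
So |R|<1 on (-1.3333, 0).

(-1.3333, 0).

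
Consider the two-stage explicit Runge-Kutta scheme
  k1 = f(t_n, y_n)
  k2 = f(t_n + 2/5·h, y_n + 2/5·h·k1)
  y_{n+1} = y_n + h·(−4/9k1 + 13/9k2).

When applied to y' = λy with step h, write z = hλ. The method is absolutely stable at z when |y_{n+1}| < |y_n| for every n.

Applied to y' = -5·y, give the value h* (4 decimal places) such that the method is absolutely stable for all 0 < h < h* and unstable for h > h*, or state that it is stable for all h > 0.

With y'=λy (z=hλ):
  k1=λy_n ⇒ h·k1=z·y_n;  k2=λ(1+2/5z)y_n ⇒ h·k2=z(1+2/5z)y_n
  y_{n+1}/y_n = 1 − 4/9z + 13/9z(1+2/5z) = 1 + z + 26/45z²
  so R(z) = 1 + z + 26/45z².

Boundary: |R(x)|=1, x<0.
x=-1.42: |R|=0.7450
R=1: x+26/45x²=0 ⇒ x=−45/26=-1.7308; min R=1−1/(4·26/45)=0.5673>−1
Confirm numerically:
  x=-1.626: |R|=0.90157 <1
  x=-1.413: |R|=0.74057 <1
  x=-0.704: |R|=0.58236 <1
  x=-2.188: |R|=1.57802 >1
  x=-1.850: |R|=1.12744 >1
  x=-1.836: |R|=1.11163 >1
Interval (-1.7308, 0).

(-1.7308,0); λ=-5 ⇒ h* = (45/26)/5 = 0.3462.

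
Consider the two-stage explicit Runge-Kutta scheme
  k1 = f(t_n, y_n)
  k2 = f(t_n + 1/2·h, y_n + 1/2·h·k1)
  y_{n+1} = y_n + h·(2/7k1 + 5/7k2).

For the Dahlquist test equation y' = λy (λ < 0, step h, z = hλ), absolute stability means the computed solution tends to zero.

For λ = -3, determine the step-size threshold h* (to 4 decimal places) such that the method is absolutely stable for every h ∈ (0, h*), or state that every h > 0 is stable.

Set f=λy, z=hλ:
  k1=λy_n ⇒ h·k1=z·y_n;  k2=λ(1+1/2z)y_n ⇒ h·k2=z(1+1/2z)y_n
  y_{n+1}/y_n = 1 + 2/7z + 5/7z(1+1/2z) = 1 + z + 5/14z²
  so R(z) = 1 + z + 5/14z².

Find x<0 with |R(x)|<1.
x=-1.18: |R|=0.3173
R=1: x+5/14x²=0 ⇒ x=−14/5=-2.8000; min R=1−1/(4·5/14)=0.3000>−1
Confirm numerically:
  x=-1.937: |R|=0.40299 <1
  x=-1.867: |R|=0.37789 <1
  x=-1.261: |R|=0.30690 <1
  x=-3.060: |R|=1.28414 >1
  x=-2.980: |R|=1.19157 >1
So |R|<1 on (-2.8000, 0).

(-2.8000,0); λ=-3 ⇒ h* = (14/5)/3 = 0.9333.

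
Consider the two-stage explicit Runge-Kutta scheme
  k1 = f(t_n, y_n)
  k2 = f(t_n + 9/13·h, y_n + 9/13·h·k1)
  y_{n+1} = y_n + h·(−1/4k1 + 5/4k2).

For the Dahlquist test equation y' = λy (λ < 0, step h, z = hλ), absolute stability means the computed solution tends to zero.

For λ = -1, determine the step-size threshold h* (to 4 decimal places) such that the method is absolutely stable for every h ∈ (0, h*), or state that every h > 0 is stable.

(-1.1556,0); λ=-1 ⇒ h* = (52/45)/1 = 1.1556.

On y'=λy, z=hλ:
  k1=λy_n ⇒ h·k1=z·y_n;  k2=λ(1+9/13z)y_n ⇒ h·k2=z(1+9/13z)y_n
  y_{n+1}/y_n = 1 − 1/4z + 5/4z(1+9/13z) = 1 + z + 45/52z²
  ⇒ R(z) = 1 + z + 45/52z².

Find x<0 with |R(x)|<1.
x=-0.52: |R|=0.7140
R=1: x+45/52x²=0 ⇒ x=−52/45=-1.1556; min R=1−1/(4·45/52)=0.7111>−1
Confirm numerically:
  x=-1.116: |R|=0.96180 <1
  x=-0.983: |R|=0.85321 <1
  x=-0.728: |R|=0.73064 <1
  x=-0.654: |R|=0.71614 <1
  x=-1.359: |R|=1.23926 >1
  x=-1.233: |R|=1.08263 >1
So |R|<1 on (-1.1556, 0).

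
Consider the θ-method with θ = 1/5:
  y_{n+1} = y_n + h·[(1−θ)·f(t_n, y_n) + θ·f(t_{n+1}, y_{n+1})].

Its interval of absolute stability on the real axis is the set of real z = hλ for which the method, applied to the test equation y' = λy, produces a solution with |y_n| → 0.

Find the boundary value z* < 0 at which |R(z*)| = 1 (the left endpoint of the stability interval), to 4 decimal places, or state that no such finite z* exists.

Set f=λy, z=hλ:
  y_{n+1} = y_n + z·[4/5·y_n + 1/5·y_{n+1}] ⇒ (1 − 1/5z)y_{n+1} = (1 + 4/5z)y_n
  Hence R(z) = (1 + 4/5z)/(1 − 1/5z).

Solve |R(x)|<1 on ℝ⁻.
x=-1.6: |R|=0.2121
R=−1: 1+4/5x = −1+1/5x ⇒ -3/5x=2 ⇒ x=2/(-3/5)=-3.3333
Confirm numerically:
  x=-2.935: |R|=0.84940 <1
  x=-2.357: |R|=0.60188 <1
  x=-1.764: |R|=0.30396 <1
  x=-3.721: |R|=1.13336 >1
  x=-3.452: |R|=1.04212 >1
So |R|<1 on (-3.3333, 0).

z* = -3.3333.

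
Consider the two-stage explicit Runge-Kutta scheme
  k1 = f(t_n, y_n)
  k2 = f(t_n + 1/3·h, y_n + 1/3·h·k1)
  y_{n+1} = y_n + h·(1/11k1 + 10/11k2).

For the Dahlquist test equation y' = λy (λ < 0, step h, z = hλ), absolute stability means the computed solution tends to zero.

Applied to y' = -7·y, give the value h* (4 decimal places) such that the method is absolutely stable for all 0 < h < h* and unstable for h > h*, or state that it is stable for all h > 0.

(-3.3000,0); λ=-7 ⇒ h* = (33/10)/7 = 0.4714.

Set f=λy, z=hλ:
  k1=λy_n ⇒ h·k1=z·y_n;  k2=λ(1+1/3z)y_n ⇒ h·k2=z(1+1/3z)y_n
  y_{n+1}/y_n = 1 + 1/11z + 10/11z(1+1/3z) = 1 + z + 10/33z²
  so R(z) = 1 + z + 10/33z².

Find x<0 with |R(x)|<1.
x=-1.36: |R|=0.2005
R=1: x+10/33x²=0 ⇒ x=−33/10=-3.3000; min R=1−1/(4·10/33)=0.1750>−1
Confirm numerically:
  x=-2.346: |R|=0.32179 <1
  x=-2.149: |R|=0.25045 <1
  x=-1.414: |R|=0.19188 <1
  x=-3.771: |R|=1.53822 >1
  x=-3.614: |R|=1.34388 >1
So |R|<1 on (-3.3000, 0).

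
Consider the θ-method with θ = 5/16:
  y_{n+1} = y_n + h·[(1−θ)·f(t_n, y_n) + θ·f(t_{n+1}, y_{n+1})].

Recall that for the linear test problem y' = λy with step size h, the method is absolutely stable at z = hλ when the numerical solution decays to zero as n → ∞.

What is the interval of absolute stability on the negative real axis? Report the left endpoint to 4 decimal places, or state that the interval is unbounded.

Set f=λy, z=hλ:
  y_{n+1} = y_n + z·[11/16·y_n + 5/16·y_{n+1}] ⇒ (1 − 5/16z)y_{n+1} = (1 + 11/16z)y_n
  R(z) = (1 + 11/16z)/(1 − 5/16z).

Solve |R(x)|<1 on ℝ⁻.
x=-0.59: |R|=0.5018
R=−1: 1+11/16x = −1+5/16x ⇒ -3/8x=2 ⇒ x=2/(-3/8)=-5.3333
Confirm numerically:
  x=-4.410: |R|=0.85440 <1
  x=-2.821: |R|=0.49929 <1
  x=-2.571: |R|=0.42561 <1
  x=-5.683: |R|=1.04724 >1
  x=-5.640: |R|=1.04163 >1
  x=-5.378: |R|=1.00625 >1
So |R|<1 on (-5.3333, 0).

(-5.3333, 0).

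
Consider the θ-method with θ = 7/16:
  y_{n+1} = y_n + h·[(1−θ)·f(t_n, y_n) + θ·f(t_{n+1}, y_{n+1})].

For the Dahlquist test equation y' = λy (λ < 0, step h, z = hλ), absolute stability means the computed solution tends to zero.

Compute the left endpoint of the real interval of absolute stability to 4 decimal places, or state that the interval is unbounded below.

z* = -16.0000.

Test eqn y'=λy, z=hλ:
  y_{n+1} = y_n + z·[9/16·y_n + 7/16·y_{n+1}] ⇒ (1 − 7/16z)y_{n+1} = (1 + 9/16z)y_n
  R(z) = (1 + 9/16z)/(1 − 7/16z).

Solve |R(x)|<1 on ℝ⁻.
x=-0.36: |R|=0.6890
R=−1: 1+9/16x = −1+7/16x ⇒ -1/8x=2 ⇒ x=2/(-1/8)=-16.0000
Confirm numerically:
  x=-15.926: |R|=0.99884 <1
  x=-10.384: |R|=0.87335 <1
  x=-8.134: |R|=0.78431 <1
  x=-7.576: |R|=0.75594 <1
  x=-16.272: |R|=1.00419 >1
  x=-16.250: |R|=1.00385 >1
Interval (-16.0000, 0).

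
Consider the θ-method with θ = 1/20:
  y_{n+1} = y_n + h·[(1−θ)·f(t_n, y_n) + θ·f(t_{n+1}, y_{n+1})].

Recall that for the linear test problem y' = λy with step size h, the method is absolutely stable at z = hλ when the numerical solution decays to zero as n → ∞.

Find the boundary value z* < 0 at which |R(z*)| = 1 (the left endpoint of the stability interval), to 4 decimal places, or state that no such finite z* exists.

z* = -2.2222.

On y'=λy, z=hλ:
  y_{n+1} = y_n + z·[19/20·y_n + 1/20·y_{n+1}] ⇒ (1 − 1/20z)y_{n+1} = (1 + 19/20z)y_n
  R(z) = (1 + 19/20z)/(1 − 1/20z).

Find x<0 with |R(x)|<1.
x=-1.01: |R|=0.0386
R=−1: 1+19/20x = −1+1/20x ⇒ -9/10x=2 ⇒ x=2/(-9/10)=-2.2222
Confirm numerically:
  x=-1.832: |R|=0.67827 <1
  x=-1.685: |R|=0.55407 <1
  x=-1.644: |R|=0.51913 <1
  x=-2.513: |R|=1.23249 >1
  x=-2.391: |R|=1.13568 >1
  x=-2.310: |R|=1.07082 >1
So |R|<1 on (-2.2222, 0).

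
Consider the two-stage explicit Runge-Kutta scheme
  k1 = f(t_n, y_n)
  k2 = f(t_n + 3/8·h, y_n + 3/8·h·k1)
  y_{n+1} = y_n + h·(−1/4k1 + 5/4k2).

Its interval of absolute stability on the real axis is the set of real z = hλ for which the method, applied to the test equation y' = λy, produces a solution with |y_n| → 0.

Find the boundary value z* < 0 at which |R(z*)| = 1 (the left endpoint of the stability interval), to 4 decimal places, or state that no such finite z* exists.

z* = -2.1333.

With y'=λy (z=hλ):
  k1=λy_n ⇒ h·k1=z·y_n;  k2=λ(1+3/8z)y_n ⇒ h·k2=z(1+3/8z)y_n
  y_{n+1}/y_n = 1 − 1/4z + 5/4z(1+3/8z) = 1 + z + 15/32z²
  so R(z) = 1 + z + 15/32z².

Boundary: |R(x)|=1, x<0.
x=-1.7: |R|=0.6547
R=1: x+15/32x²=0 ⇒ x=−32/15=-2.1333; min R=1−1/(4·15/32)=0.4667>−1
Confirm numerically:
  x=-2.034: |R|=0.90529 <1
  x=-1.920: |R|=0.80800 <1
  x=-1.802: |R|=0.72013 <1
  x=-2.584: |R|=1.54587 >1
  x=-2.552: |R|=1.50083 >1
  x=-2.170: |R|=1.03730 >1
Interval (-2.1333, 0).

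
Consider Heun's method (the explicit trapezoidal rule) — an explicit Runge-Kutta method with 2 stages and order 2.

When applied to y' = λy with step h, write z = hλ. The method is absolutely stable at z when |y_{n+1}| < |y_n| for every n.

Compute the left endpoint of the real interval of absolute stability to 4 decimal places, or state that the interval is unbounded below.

z* = -2.0000.

Test eqn y'=λy, z=hλ:
  order 2, 2-stage ⇒ R(z)=1+z+z^2/2
  (e.g. R(-0.97)=0.50045, |R|=0.50045)

Solve |R(x)|<1 on ℝ⁻.
x=-0.97: |R|=0.5005
|R(-1.93)|=0.9325 |R(-1.83)|=0.8445 |R(-0.92)|=0.5032
Bisect:
  x_lo=-2.7751 |R|=2.0754  x_hi=-0.0530 |R|=0.9484
  mid=-1.41405 |R|=0.58572 →hi
  mid=-2.09456 |R|=1.09903 →lo
  mid=-1.75430 |R|=0.78449 →hi
  mid=-1.92443 |R|=0.92728 →hi
  mid=-2.00949 |R|=1.00954 →lo
  mid=-1.96696 |R|=0.96751 →hi
  mid=-1.98823 |R|=0.98830 →hi
  mid=-1.99886 |R|=0.99886 →hi
  ...
  [-2.00002,-1.99986] ⇒ x*=-2.0000
Interval (-2.0000, 0).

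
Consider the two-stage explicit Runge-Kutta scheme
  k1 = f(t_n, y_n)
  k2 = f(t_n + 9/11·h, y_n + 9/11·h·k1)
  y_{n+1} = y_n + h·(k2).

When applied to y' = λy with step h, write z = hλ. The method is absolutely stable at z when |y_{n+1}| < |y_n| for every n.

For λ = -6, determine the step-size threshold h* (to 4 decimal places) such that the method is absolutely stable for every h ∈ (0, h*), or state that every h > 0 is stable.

(-1.2222,0); λ=-6 ⇒ h* = (11/9)/6 = 0.2037.

Set f=λy, z=hλ:
  k1=λy_n ⇒ h·k1=z·y_n;  k2=λ(1+9/11z)y_n ⇒ h·k2=z(1+9/11z)y_n
  y_{n+1}/y_n = 1 + z(1+9/11z) = 1 + z + 9/11z²
  R(z) = 1 + z + 9/11z².

Boundary: |R(x)|=1, x<0.
x=-0.47: |R|=0.7107
R=1: x+9/11x²=0 ⇒ x=−11/9=-1.2222; min R=1−1/(4·9/11)=0.6944>−1
Confirm numerically:
  x=-1.152: |R|=0.93381 <1
  x=-1.127: |R|=0.91220 <1
  x=-0.901: |R|=0.76320 <1
  x=-0.839: |R|=0.73694 <1
  x=-1.503: |R|=1.34528 >1
  x=-1.321: |R|=1.10676 >1
  x=-1.278: |R|=1.05832 >1
Stable set (-1.2222, 0).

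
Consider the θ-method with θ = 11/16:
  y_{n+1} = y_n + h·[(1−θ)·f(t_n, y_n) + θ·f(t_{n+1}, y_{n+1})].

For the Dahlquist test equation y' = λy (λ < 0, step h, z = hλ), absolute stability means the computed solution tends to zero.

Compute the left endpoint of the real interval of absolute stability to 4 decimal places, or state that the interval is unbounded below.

Test eqn y'=λy, z=hλ:
  y_{n+1} = y_n + z·[5/16·y_n + 11/16·y_{n+1}] ⇒ (1 − 11/16z)y_{n+1} = (1 + 5/16z)y_n
  so R(z) = (1 + 5/16z)/(1 − 11/16z).

Solve |R(x)|<1 on ℝ⁻.
x=-1.74: |R|=0.2077
x=-2: |R|=0.1579
x=-10: |R|=0.2698
x=-100: |R|=0.4337
θ=11/16≥1/2 ⇒ |1+5/16x|<|1−11/16x| ∀x<0 ⇒ stable on all of ℝ⁻.

(−∞, 0) — no finite endpoint.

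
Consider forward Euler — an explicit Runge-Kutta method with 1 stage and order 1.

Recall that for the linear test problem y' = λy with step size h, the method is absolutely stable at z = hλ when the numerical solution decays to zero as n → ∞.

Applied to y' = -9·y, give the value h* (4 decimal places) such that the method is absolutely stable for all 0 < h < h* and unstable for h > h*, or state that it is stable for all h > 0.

Set f=λy, z=hλ:
  order 1, 1-stage ⇒ R(z)=1+z
  (e.g. R(-0.7)=0.30000, |R|=0.30000)

Find x<0 with |R(x)|<1.
x=-0.7: |R|=0.3000
|R(-1.67)|=0.6700 |R(-1.61)|=0.6100 |R(-1.33)|=0.3300
Bisect:
  x_lo=-2.7971 |R|=1.7971  x_hi=-0.2866 |R|=0.7134
  mid=-1.54186 |R|=0.54186 →hi
  mid=-2.16947 |R|=1.16947 →lo
  mid=-1.85567 |R|=0.85567 →hi
  mid=-2.01257 |R|=1.01257 →lo
  mid=-1.93412 |R|=0.93412 →hi
  mid=-1.97334 |R|=0.97334 →hi
  mid=-1.99296 |R|=0.99296 →hi
  mid=-2.00276 |R|=1.00276 →lo
  mid=-1.99786 |R|=0.99786 →hi
  ...
  [-2.00000,-1.99985] ⇒ x*=-2.0000
Stable set (-2.0000, 0).

(-2.0000,0); λ=-9 ⇒ h* = 0.2222.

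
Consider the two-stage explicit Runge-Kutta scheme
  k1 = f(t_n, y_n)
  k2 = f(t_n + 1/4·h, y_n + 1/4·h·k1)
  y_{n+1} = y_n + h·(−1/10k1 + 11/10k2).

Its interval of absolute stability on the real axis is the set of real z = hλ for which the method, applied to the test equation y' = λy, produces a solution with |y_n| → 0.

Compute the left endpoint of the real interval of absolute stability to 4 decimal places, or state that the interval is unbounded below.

z* = -3.6364.

Set f=λy, z=hλ:
  k1=λy_n ⇒ h·k1=z·y_n;  k2=λ(1+1/4z)y_n ⇒ h·k2=z(1+1/4z)y_n
  y_{n+1}/y_n = 1 − 1/10z + 11/10z(1+1/4z) = 1 + z + 11/40z²
  R(z) = 1 + z + 11/40z².

Boundary: |R(x)|=1, x<0.
x=-0.71: |R|=0.4286
R=1: x+11/40x²=0 ⇒ x=−40/11=-3.6364; min R=1−1/(4·11/40)=0.0909>−1
Confirm numerically:
  x=-3.533: |R|=0.89957 <1
  x=-3.354: |R|=0.73956 <1
  x=-3.292: |R|=0.68825 <1
  x=-2.064: |R|=0.10753 <1
  x=-3.985: |R|=1.38206 >1
  x=-3.880: |R|=1.25996 >1
So |R|<1 on (-3.6364, 0).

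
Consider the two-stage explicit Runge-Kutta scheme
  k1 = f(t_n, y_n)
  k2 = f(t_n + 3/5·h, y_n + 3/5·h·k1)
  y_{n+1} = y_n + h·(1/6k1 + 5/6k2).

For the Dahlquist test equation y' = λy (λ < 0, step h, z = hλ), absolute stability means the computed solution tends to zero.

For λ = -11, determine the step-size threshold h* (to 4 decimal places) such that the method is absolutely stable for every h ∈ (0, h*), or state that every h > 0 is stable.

(-2.0000,0); λ=-11 ⇒ h* = (2)/11 = 0.1818.

With y'=λy (z=hλ):
  k1=λy_n ⇒ h·k1=z·y_n;  k2=λ(1+3/5z)y_n ⇒ h·k2=z(1+3/5z)y_n
  y_{n+1}/y_n = 1 + 1/6z + 5/6z(1+3/5z) = 1 + z + 1/2z²
  so R(z) = 1 + z + 1/2z².

Boundary: |R(x)|=1, x<0.
x=-0.38: |R|=0.6922
R=1: x+1/2x²=0 ⇒ x=−2=-2.0000; min R=1−1/(4·1/2)=0.5000>−1
Confirm numerically:
  x=-1.838: |R|=0.85112 <1
  x=-1.639: |R|=0.70416 <1
  x=-0.876: |R|=0.50769 <1
  x=-2.366: |R|=1.43298 >1
  x=-2.124: |R|=1.13169 >1
Interval (-2.0000, 0).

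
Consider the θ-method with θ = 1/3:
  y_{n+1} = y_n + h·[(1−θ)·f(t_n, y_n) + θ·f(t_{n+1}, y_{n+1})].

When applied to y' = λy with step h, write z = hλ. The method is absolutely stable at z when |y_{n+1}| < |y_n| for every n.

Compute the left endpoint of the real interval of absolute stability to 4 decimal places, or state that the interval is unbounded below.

z* = -6.0000.

Set f=λy, z=hλ:
  y_{n+1} = y_n + z·[2/3·y_n + 1/3·y_{n+1}] ⇒ (1 − 1/3z)y_{n+1} = (1 + 2/3z)y_n
  so R(z) = (1 + 2/3z)/(1 − 1/3z).

Boundary: |R(x)|=1, x<0.
x=-1.48: |R|=0.0089
R=−1: 1+2/3x = −1+1/3x ⇒ -1/3x=2 ⇒ x=2/(-1/3)=-6.0000
Confirm numerically:
  x=-5.853: |R|=0.98340 <1
  x=-3.569: |R|=0.62993 <1
  x=-2.930: |R|=0.48229 <1
  x=-2.518: |R|=0.36897 <1
  x=-6.394: |R|=1.04194 >1
  x=-6.322: |R|=1.03454 >1
Interval (-6.0000, 0).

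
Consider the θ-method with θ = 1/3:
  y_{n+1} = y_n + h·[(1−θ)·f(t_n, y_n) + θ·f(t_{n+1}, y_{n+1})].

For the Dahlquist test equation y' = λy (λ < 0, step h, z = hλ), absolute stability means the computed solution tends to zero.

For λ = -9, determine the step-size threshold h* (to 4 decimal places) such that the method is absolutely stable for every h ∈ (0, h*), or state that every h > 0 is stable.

Set f=λy, z=hλ:
  y_{n+1} = y_n + z·[2/3·y_n + 1/3·y_{n+1}] ⇒ (1 − 1/3z)y_{n+1} = (1 + 2/3z)y_n
  so R(z) = (1 + 2/3z)/(1 − 1/3z).

Find x<0 with |R(x)|<1.
x=-1.68: |R|=0.0769
R=−1: 1+2/3x = −1+1/3x ⇒ -1/3x=2 ⇒ x=2/(-1/3)=-6.0000
Confirm numerically:
  x=-5.957: |R|=0.99520 <1
  x=-4.276: |R|=0.76306 <1
  x=-2.969: |R|=0.49221 <1
  x=-6.562: |R|=1.05877 >1
  x=-6.050: |R|=1.00552 >1
Interval (-6.0000, 0).

(-6.0000,0); λ=-9 ⇒ h* = (6)/9 = 0.6667.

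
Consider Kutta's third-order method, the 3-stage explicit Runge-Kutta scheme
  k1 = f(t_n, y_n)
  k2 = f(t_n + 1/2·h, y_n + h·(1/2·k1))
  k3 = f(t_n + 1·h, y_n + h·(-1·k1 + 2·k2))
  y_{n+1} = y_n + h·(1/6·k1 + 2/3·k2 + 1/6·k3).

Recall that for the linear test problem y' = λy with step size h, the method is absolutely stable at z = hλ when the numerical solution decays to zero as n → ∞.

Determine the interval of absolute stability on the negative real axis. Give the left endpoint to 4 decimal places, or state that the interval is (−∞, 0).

(-2.5127, 0).

On y'=λy, z=hλ:
  order 3, 3-stage ⇒ R(z)=1+z+z^2/2+z^3/6
  (e.g. R(-0.45)=0.63606, |R|=0.63606)

Solve |R(x)|<1 on ℝ⁻.
x=-0.45: |R|=0.6361
|R(-2.02)|=0.3535 |R(-1.96)|=0.2941 |R(-0.62)|=0.5325
Bisect:
  x_lo=-2.8301 |R|=1.6033  x_hi=-0.1928 |R|=0.8246
  mid=-1.51145 |R|=0.05531 →hi
  mid=-2.17076 |R|=0.51951 →hi
  mid=-2.50042 |R|=0.97985 →hi
  mid=-2.66525 |R|=1.26893 →lo
  mid=-2.58283 |R|=1.11901 →lo
  mid=-2.54163 |R|=1.04812 →lo
  mid=-2.52102 |R|=1.01366 →lo
  ...
  [-2.51281,-2.51265] ⇒ x*=-2.5127
So |R|<1 on (-2.5127, 0).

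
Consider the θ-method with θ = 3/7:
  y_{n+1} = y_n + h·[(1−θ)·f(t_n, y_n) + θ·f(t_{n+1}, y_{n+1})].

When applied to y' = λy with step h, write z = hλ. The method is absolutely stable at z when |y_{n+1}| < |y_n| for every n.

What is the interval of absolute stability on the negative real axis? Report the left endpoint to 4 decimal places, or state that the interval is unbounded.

z∈(-14.0000,0).

Test eqn y'=λy, z=hλ:
  y_{n+1} = y_n + z·[4/7·y_n + 3/7·y_{n+1}] ⇒ (1 − 3/7z)y_{n+1} = (1 + 4/7z)y_n
  ⇒ R(z) = (1 + 4/7z)/(1 − 3/7z).

Solve |R(x)|<1 on ℝ⁻.
x=-1.75: |R|=0.0000
R=−1: 1+4/7x = −1+3/7x ⇒ -1/7x=2 ⇒ x=2/(-1/7)=-14.0000
Confirm numerically:
  x=-13.843: |R|=0.99676 <1
  x=-12.280: |R|=0.96077 <1
  x=-10.149: |R|=0.89716 <1
  x=-9.879: |R|=0.88752 <1
  x=-14.290: |R|=1.00582 >1
  x=-14.215: |R|=1.00433 >1
  x=-14.055: |R|=1.00112 >1
Interval (-14.0000, 0).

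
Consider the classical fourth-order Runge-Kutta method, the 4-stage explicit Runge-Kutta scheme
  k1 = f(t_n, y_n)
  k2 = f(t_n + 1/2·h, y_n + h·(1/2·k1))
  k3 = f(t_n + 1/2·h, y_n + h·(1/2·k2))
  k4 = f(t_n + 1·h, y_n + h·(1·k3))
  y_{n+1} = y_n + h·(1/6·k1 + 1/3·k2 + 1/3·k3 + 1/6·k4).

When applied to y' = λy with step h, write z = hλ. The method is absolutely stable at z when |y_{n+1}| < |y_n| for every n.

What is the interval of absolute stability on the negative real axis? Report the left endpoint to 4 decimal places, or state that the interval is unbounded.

With y'=λy (z=hλ):
  order 4, 4-stage ⇒ R(z)=1+z+z^2/2+z^3/6+z^4/24
  (e.g. R(-1.29)=0.29965, |R|=0.29965)

Boundary: |R(x)|=1, x<0.
x=-1.29: |R|=0.2997
|R(-3.09)|=1.5654 |R(-2.82)|=1.0536 |R(-2.3)|=0.4832
Bisect:
  x_lo=-3.4702 |R|=2.6286  x_hi=-0.0529 |R|=0.9485
  mid=-1.76157 |R|=0.28016 →hi
  mid=-2.61591 |R|=0.77324 →hi
  mid=-3.04308 |R|=1.46350 →lo
  mid=-2.82949 |R|=1.06871 →lo
  mid=-2.72270 |R|=0.90966 →hi
  mid=-2.77610 |R|=0.98622 →hi
  mid=-2.80279 |R|=1.02671 →lo
  mid=-2.78945 |R|=1.00628 →lo
  mid=-2.78277 |R|=0.99620 →hi
  mid=-2.78611 |R|=1.00123 →lo
  ...
  [-2.78548,-2.78527] ⇒ x*=-2.7853
So |R|<1 on (-2.7853, 0).

z∈(-2.7853,0).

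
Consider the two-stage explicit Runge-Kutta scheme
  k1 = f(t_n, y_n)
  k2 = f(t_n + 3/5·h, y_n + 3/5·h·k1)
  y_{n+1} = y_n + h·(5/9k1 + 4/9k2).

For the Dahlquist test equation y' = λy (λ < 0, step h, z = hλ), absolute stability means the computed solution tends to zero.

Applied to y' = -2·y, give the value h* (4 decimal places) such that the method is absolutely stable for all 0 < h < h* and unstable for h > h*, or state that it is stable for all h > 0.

(-3.7500,0); λ=-2 ⇒ h* = (15/4)/2 = 1.8750.

On y'=λy, z=hλ:
  k1=λy_n ⇒ h·k1=z·y_n;  k2=λ(1+3/5z)y_n ⇒ h·k2=z(1+3/5z)y_n
  y_{n+1}/y_n = 1 + 5/9z + 4/9z(1+3/5z) = 1 + z + 4/15z²
  R(z) = 1 + z + 4/15z².

Solve |R(x)|<1 on ℝ⁻.
x=-1.35: |R|=0.1360
R=1: x+4/15x²=0 ⇒ x=−15/4=-3.7500; min R=1−1/(4·4/15)=0.0625>−1
Confirm numerically:
  x=-3.557: |R|=0.81693 <1
  x=-2.140: |R|=0.08123 <1
  x=-2.075: |R|=0.07317 <1
  x=-4.270: |R|=1.59211 >1
  x=-4.039: |R|=1.31127 >1
  x=-3.969: |R|=1.23179 >1
So |R|<1 on (-3.7500, 0).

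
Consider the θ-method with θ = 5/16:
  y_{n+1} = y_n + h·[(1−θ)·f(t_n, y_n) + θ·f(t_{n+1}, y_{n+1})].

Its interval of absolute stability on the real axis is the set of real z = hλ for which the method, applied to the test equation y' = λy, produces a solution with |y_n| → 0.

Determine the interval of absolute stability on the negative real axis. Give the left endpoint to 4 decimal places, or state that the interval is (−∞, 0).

(-5.3333, 0).

On y'=λy, z=hλ:
  y_{n+1} = y_n + z·[11/16·y_n + 5/16·y_{n+1}] ⇒ (1 − 5/16z)y_{n+1} = (1 + 11/16z)y_n
  so R(z) = (1 + 11/16z)/(1 − 5/16z).

Need |R(x)|<1, x<0.
x=-0.88: |R|=0.3098
R=−1: 1+11/16x = −1+5/16x ⇒ -3/8x=2 ⇒ x=2/(-3/8)=-5.3333
Confirm numerically:
  x=-5.138: |R|=0.97189 <1
  x=-5.020: |R|=0.95426 <1
  x=-3.755: |R|=0.72768 <1
  x=-3.378: |R|=0.64330 <1
  x=-5.759: |R|=1.05702 >1
  x=-5.488: |R|=1.02136 >1
So |R|<1 on (-5.3333, 0).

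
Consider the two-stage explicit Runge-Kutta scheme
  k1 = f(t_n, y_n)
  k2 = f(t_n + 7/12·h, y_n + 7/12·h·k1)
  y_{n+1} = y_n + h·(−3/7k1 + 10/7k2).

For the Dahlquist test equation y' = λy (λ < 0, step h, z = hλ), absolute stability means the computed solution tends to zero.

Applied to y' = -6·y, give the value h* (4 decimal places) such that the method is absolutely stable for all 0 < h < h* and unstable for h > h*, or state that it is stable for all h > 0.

(-1.2000,0); λ=-6 ⇒ h* = (6/5)/6 = 0.2000.

On y'=λy, z=hλ:
  k1=λy_n ⇒ h·k1=z·y_n;  k2=λ(1+7/12z)y_n ⇒ h·k2=z(1+7/12z)y_n
  y_{n+1}/y_n = 1 − 3/7z + 10/7z(1+7/12z) = 1 + z + 5/6z²
  Hence R(z) = 1 + z + 5/6z².

Find x<0 with |R(x)|<1.
x=-0.82: |R|=0.7403
R=1: x+5/6x²=0 ⇒ x=−6/5=-1.2000; min R=1−1/(4·5/6)=0.7000>−1
Confirm numerically:
  x=-1.167: |R|=0.96791 <1
  x=-0.908: |R|=0.77905 <1
  x=-0.739: |R|=0.71610 <1
  x=-0.558: |R|=0.70147 <1
  x=-1.370: |R|=1.19408 >1
  x=-1.327: |R|=1.14044 >1
Interval (-1.2000, 0).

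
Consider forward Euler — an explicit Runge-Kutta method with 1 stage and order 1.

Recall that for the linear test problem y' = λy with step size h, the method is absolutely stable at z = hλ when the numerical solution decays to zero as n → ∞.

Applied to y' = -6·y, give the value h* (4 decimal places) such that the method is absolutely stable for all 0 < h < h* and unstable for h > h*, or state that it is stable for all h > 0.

On y'=λy, z=hλ:
  order 1, 1-stage ⇒ R(z)=1+z
  (e.g. R(-1.29)=-0.29000, |R|=0.29000)

Boundary: |R(x)|=1, x<0.
x=-1.29: |R|=0.2900
|R(-1.91)|=0.9100 |R(-1.69)|=0.6900 |R(-1.35)|=0.3500
Bisect:
  x_lo=-2.5362 |R|=1.5362  x_hi=-0.1652 |R|=0.8348
  mid=-1.35069 |R|=0.35069 →hi
  mid=-1.94346 |R|=0.94346 →hi
  mid=-2.23984 |R|=1.23984 →lo
  mid=-2.09165 |R|=1.09165 →lo
  mid=-2.01755 |R|=1.01755 →lo
  mid=-1.98050 |R|=0.98050 →hi
  mid=-1.99903 |R|=0.99903 →hi
  mid=-2.00829 |R|=1.00829 →lo
  ...
  [-2.00004,-1.99990] ⇒ x*=-2.0000
Stable set (-2.0000, 0).

(-2.0000,0); λ=-6 ⇒ h* = 0.3333.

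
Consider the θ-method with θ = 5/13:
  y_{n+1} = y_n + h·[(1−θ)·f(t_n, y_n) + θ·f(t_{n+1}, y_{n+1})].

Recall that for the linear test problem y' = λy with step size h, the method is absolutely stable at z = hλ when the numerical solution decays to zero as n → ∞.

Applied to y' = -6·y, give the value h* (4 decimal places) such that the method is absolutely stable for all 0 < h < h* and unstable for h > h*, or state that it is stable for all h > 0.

On y'=λy, z=hλ:
  y_{n+1} = y_n + z·[8/13·y_n + 5/13·y_{n+1}] ⇒ (1 − 5/13z)y_{n+1} = (1 + 8/13z)y_n
  ⇒ R(z) = (1 + 8/13z)/(1 − 5/13z).

Need |R(x)|<1, x<0.
x=-1.4: |R|=0.0900
R=−1: 1+8/13x = −1+5/13x ⇒ -3/13x=2 ⇒ x=2/(-3/13)=-8.6667
Confirm numerically:
  x=-8.601: |R|=0.99648 <1
  x=-7.302: |R|=0.91731 <1
  x=-5.733: |R|=0.78877 <1
  x=-4.195: |R|=0.60515 <1
  x=-9.247: |R|=1.02939 >1
  x=-8.931: |R|=1.01375 >1
So |R|<1 on (-8.6667, 0).

(-8.6667,0); λ=-6 ⇒ h* = (26/3)/6 = 1.4444.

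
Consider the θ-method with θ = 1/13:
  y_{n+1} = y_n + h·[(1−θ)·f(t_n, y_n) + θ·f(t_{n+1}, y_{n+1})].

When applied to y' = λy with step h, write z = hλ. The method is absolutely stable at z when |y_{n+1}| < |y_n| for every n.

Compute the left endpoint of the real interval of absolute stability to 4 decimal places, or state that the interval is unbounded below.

Test eqn y'=λy, z=hλ:
  y_{n+1} = y_n + z·[12/13·y_n + 1/13·y_{n+1}] ⇒ (1 − 1/13z)y_{n+1} = (1 + 12/13z)y_n
  so R(z) = (1 + 12/13z)/(1 − 1/13z).

Boundary: |R(x)|=1, x<0.
x=-1.61: |R|=0.4326
R=−1: 1+12/13x = −1+1/13x ⇒ -11/13x=2 ⇒ x=2/(-11/13)=-2.3636
Confirm numerically:
  x=-1.961: |R|=0.70396 <1
  x=-1.409: |R|=0.27122 <1
  x=-0.958: |R|=0.10775 <1
  x=-2.593: |R|=1.16180 >1
  x=-2.536: |R|=1.12204 >1
Interval (-2.3636, 0).

z* = -2.3636.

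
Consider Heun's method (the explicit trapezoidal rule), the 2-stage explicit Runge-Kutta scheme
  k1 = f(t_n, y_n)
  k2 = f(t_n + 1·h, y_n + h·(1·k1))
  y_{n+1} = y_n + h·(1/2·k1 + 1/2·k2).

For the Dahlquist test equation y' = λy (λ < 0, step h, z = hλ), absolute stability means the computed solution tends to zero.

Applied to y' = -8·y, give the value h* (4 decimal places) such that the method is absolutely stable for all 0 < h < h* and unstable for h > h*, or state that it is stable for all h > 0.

(-2.0000,0); λ=-8 ⇒ h* = 0.2500.

On y'=λy, z=hλ:
  order 2, 2-stage ⇒ R(z)=1+z+z^2/2
  (e.g. R(-0.49)=0.63005, |R|=0.63005)

Boundary: |R(x)|=1, x<0.
x=-0.49: |R|=0.6300
|R(-2.17)|=1.1845 |R(-1.22)|=0.5242 |R(-0.57)|=0.5924
Bisect:
  x_lo=-2.6412 |R|=1.8467  x_hi=-0.0668 |R|=0.9354
  mid=-1.35399 |R|=0.56265 →hi
  mid=-1.99758 |R|=0.99758 →hi
  mid=-2.31937 |R|=1.37037 →lo
  mid=-2.15848 |R|=1.17103 →lo
  mid=-2.07803 |R|=1.08107 →lo
  mid=-2.03780 |R|=1.03852 →lo
  mid=-2.01769 |R|=1.01785 →lo
  mid=-2.00763 |R|=1.00766 →lo
  mid=-2.00261 |R|=1.00261 →lo
  ...
  [-2.00009,-1.99994] ⇒ x*=-2.0000
Interval (-2.0000, 0).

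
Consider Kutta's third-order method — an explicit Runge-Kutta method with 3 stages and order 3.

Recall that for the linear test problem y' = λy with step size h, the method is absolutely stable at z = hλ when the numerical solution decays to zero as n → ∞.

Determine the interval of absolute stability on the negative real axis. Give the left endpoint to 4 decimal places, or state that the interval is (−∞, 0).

z∈(-2.5127,0).

On y'=λy, z=hλ:
  order 3, 3-stage ⇒ R(z)=1+z+z^2/2+z^3/6
  (e.g. R(-1.55)=0.03060, |R|=0.03060)

Boundary: |R(x)|=1, x<0.
x=-1.55: |R|=0.0306
|R(-2.26)|=0.6301 |R(-1.21)|=0.2268 |R(-0.62)|=0.5325
Bisect:
  x_lo=-2.9376 |R|=1.8478  x_hi=-0.3722 |R|=0.6885
  mid=-1.65488 |R|=0.04092 →hi
  mid=-2.29622 |R|=0.67776 →hi
  mid=-2.61689 |R|=1.17962 →lo
  mid=-2.45655 |R|=0.90997 →hi
  mid=-2.53672 |R|=1.03986 →lo
  mid=-2.49664 |R|=0.97371 →hi
  mid=-2.51668 |R|=1.00648 →lo
  mid=-2.50666 |R|=0.99002 →hi
  mid=-2.51167 |R|=0.99823 →hi
  ...
  [-2.51276,-2.51261] ⇒ x*=-2.5127
So |R|<1 on (-2.5127, 0).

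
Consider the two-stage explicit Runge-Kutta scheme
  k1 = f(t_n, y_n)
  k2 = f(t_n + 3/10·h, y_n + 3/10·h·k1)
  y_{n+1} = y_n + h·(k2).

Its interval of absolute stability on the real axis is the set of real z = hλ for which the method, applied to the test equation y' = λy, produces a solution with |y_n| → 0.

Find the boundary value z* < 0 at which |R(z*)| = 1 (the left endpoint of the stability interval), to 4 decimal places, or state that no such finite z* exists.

z* = -3.3333.

With y'=λy (z=hλ):
  k1=λy_n ⇒ h·k1=z·y_n;  k2=λ(1+3/10z)y_n ⇒ h·k2=z(1+3/10z)y_n
  y_{n+1}/y_n = 1 + z(1+3/10z) = 1 + z + 3/10z²
  so R(z) = 1 + z + 3/10z².

Find x<0 with |R(x)|<1.
x=-0.33: |R|=0.7027
R=1: x+3/10x²=0 ⇒ x=−10/3=-3.3333; min R=1−1/(4·3/10)=0.1667>−1
Confirm numerically:
  x=-3.162: |R|=0.83747 <1
  x=-3.023: |R|=0.71856 <1
  x=-2.884: |R|=0.61124 <1
  x=-3.635: |R|=1.32897 >1
  x=-3.564: |R|=1.24663 >1
Interval (-3.3333, 0).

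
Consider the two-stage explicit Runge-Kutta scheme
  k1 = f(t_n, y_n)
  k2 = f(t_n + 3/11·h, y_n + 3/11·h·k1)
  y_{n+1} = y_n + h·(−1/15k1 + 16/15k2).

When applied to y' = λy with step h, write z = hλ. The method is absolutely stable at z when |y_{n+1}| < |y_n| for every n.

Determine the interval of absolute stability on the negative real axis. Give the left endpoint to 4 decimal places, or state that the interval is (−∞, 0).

z∈(-3.4375,0).

With y'=λy (z=hλ):
  k1=λy_n ⇒ h·k1=z·y_n;  k2=λ(1+3/11z)y_n ⇒ h·k2=z(1+3/11z)y_n
  y_{n+1}/y_n = 1 − 1/15z + 16/15z(1+3/11z) = 1 + z + 16/55z²
  R(z) = 1 + z + 16/55z².

Need |R(x)|<1, x<0.
x=-1.62: |R|=0.1435
R=1: x+16/55x²=0 ⇒ x=−55/16=-3.4375; min R=1−1/(4·16/55)=0.1406>−1
Confirm numerically:
  x=-2.501: |R|=0.31864 <1
  x=-1.824: |R|=0.14385 <1
  x=-1.596: |R|=0.14501 <1
  x=-1.466: |R|=0.15921 <1
  x=-3.875: |R|=1.49318 >1
  x=-3.746: |R|=1.33619 >1
  x=-3.505: |R|=1.06883 >1
So |R|<1 on (-3.4375, 0).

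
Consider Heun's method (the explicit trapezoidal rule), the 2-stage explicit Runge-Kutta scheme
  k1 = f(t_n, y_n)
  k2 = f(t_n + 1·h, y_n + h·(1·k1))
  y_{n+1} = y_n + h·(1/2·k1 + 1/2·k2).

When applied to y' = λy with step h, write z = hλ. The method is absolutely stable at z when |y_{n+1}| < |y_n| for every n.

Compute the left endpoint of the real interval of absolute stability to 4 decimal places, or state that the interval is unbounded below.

z* = -2.0000.

Set f=λy, z=hλ:
  order 2, 2-stage ⇒ R(z)=1+z+z^2/2
  (e.g. R(-1.73)=0.76645, |R|=0.76645)

Need |R(x)|<1, x<0.
x=-1.73: |R|=0.7664
|R(-1.94)|=0.9418 |R(-1.08)|=0.5032 |R(-0.77)|=0.5264
Bisect:
  x_lo=-2.6189 |R|=1.8104  x_hi=-0.3259 |R|=0.7272
  mid=-1.47240 |R|=0.61158 →hi
  mid=-2.04564 |R|=1.04668 →lo
  mid=-1.75902 |R|=0.78806 →hi
  mid=-1.90233 |R|=0.90710 →hi
  mid=-1.97399 |R|=0.97433 →hi
  mid=-2.00981 |R|=1.00986 →lo
  mid=-1.99190 |R|=0.99193 →hi
  mid=-2.00086 |R|=1.00086 →lo
  mid=-1.99638 |R|=0.99639 →hi
  mid=-1.99862 |R|=0.99862 →hi
  ...
  [-2.00002,-1.99988] ⇒ x*=-2.0000
So |R|<1 on (-2.0000, 0).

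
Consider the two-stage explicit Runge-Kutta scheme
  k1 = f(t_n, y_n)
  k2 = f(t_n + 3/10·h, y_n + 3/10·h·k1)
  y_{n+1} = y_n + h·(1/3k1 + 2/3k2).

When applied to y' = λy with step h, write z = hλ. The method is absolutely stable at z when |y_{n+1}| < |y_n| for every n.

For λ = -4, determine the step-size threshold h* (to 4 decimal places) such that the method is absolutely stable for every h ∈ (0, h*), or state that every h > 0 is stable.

With y'=λy (z=hλ):
  k1=λy_n ⇒ h·k1=z·y_n;  k2=λ(1+3/10z)y_n ⇒ h·k2=z(1+3/10z)y_n
  y_{n+1}/y_n = 1 + 1/3z + 2/3z(1+3/10z) = 1 + z + 1/5z²
  R(z) = 1 + z + 1/5z².

Boundary: |R(x)|=1, x<0.
x=-0.89: |R|=0.2684
R=1: x+1/5x²=0 ⇒ x=−5=-5.0000; min R=1−1/(4·1/5)=-0.2500>−1
Confirm numerically:
  x=-2.783: |R|=0.23398 <1
  x=-2.503: |R|=0.25000 <1
  x=-2.257: |R|=0.23819 <1
  x=-2.184: |R|=0.23003 <1
  x=-5.165: |R|=1.17045 >1
  x=-5.134: |R|=1.13759 >1
Interval (-5.0000, 0).

(-5.0000,0); λ=-4 ⇒ h* = (5)/4 = 1.2500.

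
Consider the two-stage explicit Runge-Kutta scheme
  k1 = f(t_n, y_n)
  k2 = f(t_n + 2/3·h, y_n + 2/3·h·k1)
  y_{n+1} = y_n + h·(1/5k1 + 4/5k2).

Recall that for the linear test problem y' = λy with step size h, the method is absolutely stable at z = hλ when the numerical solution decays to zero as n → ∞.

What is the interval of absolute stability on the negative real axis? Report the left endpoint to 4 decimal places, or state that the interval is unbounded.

(-1.8750, 0).

With y'=λy (z=hλ):
  k1=λy_n ⇒ h·k1=z·y_n;  k2=λ(1+2/3z)y_n ⇒ h·k2=z(1+2/3z)y_n
  y_{n+1}/y_n = 1 + 1/5z + 4/5z(1+2/3z) = 1 + z + 8/15z²
  R(z) = 1 + z + 8/15z².

Need |R(x)|<1, x<0.
x=-1.23: |R|=0.5769
R=1: x+8/15x²=0 ⇒ x=−15/8=-1.8750; min R=1−1/(4·8/15)=0.5312>−1
Confirm numerically:
  x=-1.600: |R|=0.76533 <1
  x=-1.284: |R|=0.59528 <1
  x=-1.135: |R|=0.55205 <1
  x=-2.467: |R|=1.77891 >1
  x=-2.000: |R|=1.13333 >1
Stable set (-1.8750, 0).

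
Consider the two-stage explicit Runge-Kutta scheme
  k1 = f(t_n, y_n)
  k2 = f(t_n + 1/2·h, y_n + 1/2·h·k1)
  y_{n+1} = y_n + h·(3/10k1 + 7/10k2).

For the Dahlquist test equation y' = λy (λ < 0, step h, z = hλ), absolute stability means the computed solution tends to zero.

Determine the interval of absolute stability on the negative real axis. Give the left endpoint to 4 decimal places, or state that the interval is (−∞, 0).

(-2.8571, 0).

With y'=λy (z=hλ):
  k1=λy_n ⇒ h·k1=z·y_n;  k2=λ(1+1/2z)y_n ⇒ h·k2=z(1+1/2z)y_n
  y_{n+1}/y_n = 1 + 3/10z + 7/10z(1+1/2z) = 1 + z + 7/20z²
  Hence R(z) = 1 + z + 7/20z².

Find x<0 with |R(x)|<1.
x=-1.46: |R|=0.2861
R=1: x+7/20x²=0 ⇒ x=−20/7=-2.8571; min R=1−1/(4·7/20)=0.2857>−1
Confirm numerically:
  x=-2.827: |R|=0.97018 <1
  x=-2.022: |R|=0.40897 <1
  x=-1.727: |R|=0.31689 <1
  x=-3.291: |R|=1.49974 >1
  x=-3.219: |R|=1.40769 >1
  x=-3.172: |R|=1.34955 >1
So |R|<1 on (-2.8571, 0).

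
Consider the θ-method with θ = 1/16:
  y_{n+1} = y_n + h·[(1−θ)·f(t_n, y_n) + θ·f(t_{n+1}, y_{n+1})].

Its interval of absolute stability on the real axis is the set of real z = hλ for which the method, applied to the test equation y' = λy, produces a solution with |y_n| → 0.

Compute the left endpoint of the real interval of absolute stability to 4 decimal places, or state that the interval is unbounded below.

Set f=λy, z=hλ:
  y_{n+1} = y_n + z·[15/16·y_n + 1/16·y_{n+1}] ⇒ (1 − 1/16z)y_{n+1} = (1 + 15/16z)y_n
  Hence R(z) = (1 + 15/16z)/(1 − 1/16z).

Need |R(x)|<1, x<0.
x=-0.98: |R|=0.0766
R=−1: 1+15/16x = −1+1/16x ⇒ -7/8x=2 ⇒ x=2/(-7/8)=-2.2857
Confirm numerically:
  x=-1.908: |R|=0.70471 <1
  x=-1.035: |R|=0.02788 <1
  x=-0.945: |R|=0.10770 <1
  x=-2.588: |R|=1.22767 >1
  x=-2.377: |R|=1.06954 >1
So |R|<1 on (-2.2857, 0).

z* = -2.2857.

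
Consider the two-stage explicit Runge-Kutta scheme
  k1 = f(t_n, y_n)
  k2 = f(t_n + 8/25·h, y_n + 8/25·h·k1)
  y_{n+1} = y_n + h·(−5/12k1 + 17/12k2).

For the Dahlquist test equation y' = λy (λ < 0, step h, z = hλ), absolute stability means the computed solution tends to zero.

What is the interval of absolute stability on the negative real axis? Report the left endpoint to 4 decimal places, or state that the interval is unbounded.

With y'=λy (z=hλ):
  k1=λy_n ⇒ h·k1=z·y_n;  k2=λ(1+8/25z)y_n ⇒ h·k2=z(1+8/25z)y_n
  y_{n+1}/y_n = 1 − 5/12z + 17/12z(1+8/25z) = 1 + z + 34/75z²
  so R(z) = 1 + z + 34/75z².

Boundary: |R(x)|=1, x<0.
x=-1.04: |R|=0.4503
R=1: x+34/75x²=0 ⇒ x=−75/34=-2.2059; min R=1−1/(4·34/75)=0.4485>−1
Confirm numerically:
  x=-1.349: |R|=0.47598 <1
  x=-1.253: |R|=0.45874 <1
  x=-2.771: |R|=1.70989 >1
  x=-2.621: |R|=1.49324 >1
  x=-2.506: |R|=1.34095 >1
Stable set (-2.2059, 0).

z∈(-2.2059,0).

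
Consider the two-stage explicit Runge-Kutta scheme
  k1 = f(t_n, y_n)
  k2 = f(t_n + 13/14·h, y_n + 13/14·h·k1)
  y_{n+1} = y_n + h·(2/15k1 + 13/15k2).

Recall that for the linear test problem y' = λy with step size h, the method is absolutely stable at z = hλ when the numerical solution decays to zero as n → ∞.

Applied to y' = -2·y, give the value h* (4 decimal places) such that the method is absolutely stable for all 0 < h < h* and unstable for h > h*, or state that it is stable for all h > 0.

(-1.2426,0); λ=-2 ⇒ h* = (210/169)/2 = 0.6213.

Set f=λy, z=hλ:
  k1=λy_n ⇒ h·k1=z·y_n;  k2=λ(1+13/14z)y_n ⇒ h·k2=z(1+13/14z)y_n
  y_{n+1}/y_n = 1 + 2/15z + 13/15z(1+13/14z) = 1 + z + 169/210z²
  R(z) = 1 + z + 169/210z².

Solve |R(x)|<1 on ℝ⁻.
x=-1.33: |R|=1.0935
R=1: x+169/210x²=0 ⇒ x=−210/169=-1.2426; min R=1−1/(4·169/210)=0.6893>−1
Confirm numerically:
  x=-1.110: |R|=0.88155 <1
  x=-0.727: |R|=0.69834 <1
  x=-0.672: |R|=0.69142 <1
  x=-0.609: |R|=0.68947 <1
  x=-1.819: |R|=1.84376 >1
  x=-1.510: |R|=1.32494 >1
  x=-1.502: |R|=1.31355 >1
Interval (-1.2426, 0).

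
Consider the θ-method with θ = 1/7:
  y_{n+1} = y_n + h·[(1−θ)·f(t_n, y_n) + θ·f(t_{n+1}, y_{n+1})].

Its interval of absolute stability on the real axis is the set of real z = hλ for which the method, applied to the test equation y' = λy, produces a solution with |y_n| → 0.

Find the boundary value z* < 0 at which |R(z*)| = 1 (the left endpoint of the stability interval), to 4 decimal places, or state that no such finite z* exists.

Test eqn y'=λy, z=hλ:
  y_{n+1} = y_n + z·[6/7·y_n + 1/7·y_{n+1}] ⇒ (1 − 1/7z)y_{n+1} = (1 + 6/7z)y_n
  so R(z) = (1 + 6/7z)/(1 − 1/7z).

Need |R(x)|<1, x<0.
x=-0.35: |R|=0.6667
R=−1: 1+6/7x = −1+1/7x ⇒ -5/7x=2 ⇒ x=2/(-5/7)=-2.8000
Confirm numerically:
  x=-2.732: |R|=0.96506 <1
  x=-1.852: |R|=0.46453 <1
  x=-1.679: |R|=0.35419 <1
  x=-1.281: |R|=0.08284 <1
  x=-3.229: |R|=1.20970 >1
  x=-3.114: |R|=1.15523 >1
Interval (-2.8000, 0).

left endpoint -2.8000.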